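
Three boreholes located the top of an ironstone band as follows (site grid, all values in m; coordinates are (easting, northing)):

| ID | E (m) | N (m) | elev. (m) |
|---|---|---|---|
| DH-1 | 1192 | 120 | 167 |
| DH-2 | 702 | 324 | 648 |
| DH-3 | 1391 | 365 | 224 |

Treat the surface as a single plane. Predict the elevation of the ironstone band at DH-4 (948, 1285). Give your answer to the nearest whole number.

Two edge vectors: DH-1→DH-2 = (-490, 204, 481), DH-1→DH-3 = (199, 245, 57).
Normal n = (DH-1→DH-2) × (DH-1→DH-3) = (-106217, 123649, -160646).
So ∂z/∂E = −n_x/n_z = −0.66119 and ∂z/∂N = −n_y/n_z = 0.76970.
Intercept c from DH-1: 167 + 788.13 − 92.36 = 862.77.
At (948, 1285): z = −626.8 + 989.1 + 862.77 = 1225.0 m.

1225 m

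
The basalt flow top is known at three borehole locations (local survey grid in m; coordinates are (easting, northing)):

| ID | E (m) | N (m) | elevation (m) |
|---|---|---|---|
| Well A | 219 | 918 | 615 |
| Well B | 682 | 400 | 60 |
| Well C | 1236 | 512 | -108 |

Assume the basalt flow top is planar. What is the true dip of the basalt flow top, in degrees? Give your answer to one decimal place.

Let the plane be z = a·E + b·N + c.
Well B−Well A: 463a − 518b = −555;  Well C−Well A: 1017a − 406b = −723.
Solving gives a = −0.44029, b = 0.67788.
Gradient magnitude |∇z| = √(a² + b²) = √(0.19386 + 0.45953) = 0.80832.
True dip = arctan(0.80832) = 38.9°, dipping toward SSE (azimuth ≈ 147°).

38.9°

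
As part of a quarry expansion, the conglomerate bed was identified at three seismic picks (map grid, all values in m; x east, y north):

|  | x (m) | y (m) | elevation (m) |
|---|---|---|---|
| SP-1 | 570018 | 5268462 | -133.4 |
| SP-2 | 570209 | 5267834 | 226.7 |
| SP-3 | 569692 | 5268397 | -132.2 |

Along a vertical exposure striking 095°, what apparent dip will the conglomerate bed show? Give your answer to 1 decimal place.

8.6°

Let the plane be z = a·x + b·y + c.
SP-2−SP-1: 191a − 628b = 360.1;  SP-3−SP-1: −326a − 65b = 1.2.
Solving gives a = 0.10432, b = −0.54168.
Unit vector along 095° is (sin 95°, cos 95°) = (0.9962, -0.0872).
Slope in that direction = a·(0.9962) + b·(-0.0872) = 0.15114.
Apparent dip = arctan|0.15114| = 8.6° (true dip is 28.9°, so apparent ≤ true as expected).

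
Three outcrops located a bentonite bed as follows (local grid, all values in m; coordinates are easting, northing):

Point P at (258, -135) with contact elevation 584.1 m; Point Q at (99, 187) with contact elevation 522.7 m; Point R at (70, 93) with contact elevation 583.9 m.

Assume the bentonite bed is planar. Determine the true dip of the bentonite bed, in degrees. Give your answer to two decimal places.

36.66°

Two edge vectors: Point P→Point Q = (-159, 322, -61.4), Point P→Point R = (-188, 228, -0.2).
Normal n = (Point P→Point Q) × (Point P→Point R) = (13934.8, 11511.4, 24284).
So ∂z/∂easting = −n_x/n_z = −0.57383 and ∂z/∂northing = −n_y/n_z = −0.47403.
Gradient magnitude |∇z| = √(a² + b²) = √(0.32928 + 0.22471) = 0.74430.
True dip = arctan(0.74430) = 36.66°, dipping toward NE (azimuth ≈ 050°).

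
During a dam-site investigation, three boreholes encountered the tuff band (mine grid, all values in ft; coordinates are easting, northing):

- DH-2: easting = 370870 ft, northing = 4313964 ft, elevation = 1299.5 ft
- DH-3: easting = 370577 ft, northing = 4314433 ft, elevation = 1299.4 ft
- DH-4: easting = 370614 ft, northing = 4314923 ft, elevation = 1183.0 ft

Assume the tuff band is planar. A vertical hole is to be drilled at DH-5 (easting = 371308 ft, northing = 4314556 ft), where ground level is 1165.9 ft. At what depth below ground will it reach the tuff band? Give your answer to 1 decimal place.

Let the plane be z = a·easting + b·northing + c.
DH-3−DH-2: −293a + 469b = −0.1;  DH-4−DH-2: −256a + 959b = −116.5.
Solving gives a = −0.338936013, b = −0.211957893.
Then c = 1299.5 − a·370870 − b·4313964 = 1041379.42.
At (371308, 4314556): z_contact = −125849.65 − 914504.20 + 1041379.42 = 1025.57 ft.
Depth below ground = 1165.9 − 1025.57 = 140.3 ft.

140.3 ft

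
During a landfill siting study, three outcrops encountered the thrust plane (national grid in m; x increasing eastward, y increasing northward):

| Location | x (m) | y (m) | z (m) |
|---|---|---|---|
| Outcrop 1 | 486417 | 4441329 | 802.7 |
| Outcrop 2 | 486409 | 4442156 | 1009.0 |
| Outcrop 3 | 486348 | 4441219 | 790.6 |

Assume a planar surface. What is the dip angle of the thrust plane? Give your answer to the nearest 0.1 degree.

Let the plane be z = a·x + b·y + c.
Outcrop 2−Outcrop 1: −8a + 827b = 206.3;  Outcrop 3−Outcrop 1: −69a − 110b = −12.1.
Solving gives a = −0.21894, b = 0.24734.
Gradient magnitude |∇z| = √(a² + b²) = √(0.04794 + 0.06118) = 0.33032.
True dip = arctan(0.33032) = 18.3°, dipping toward SE (azimuth ≈ 138°).

18.3°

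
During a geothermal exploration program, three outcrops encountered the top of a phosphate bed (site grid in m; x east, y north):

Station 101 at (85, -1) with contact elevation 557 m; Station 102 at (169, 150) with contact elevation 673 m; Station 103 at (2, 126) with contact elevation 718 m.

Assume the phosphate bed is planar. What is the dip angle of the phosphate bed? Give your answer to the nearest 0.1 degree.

Two edge vectors: Station 101→Station 102 = (84, 151, 116), Station 101→Station 103 = (-83, 127, 161).
Normal n = (Station 101→Station 102) × (Station 101→Station 103) = (9579, -23152, 23201).
So ∂z/∂x = −n_x/n_z = −0.41287 and ∂z/∂y = −n_y/n_z = 0.99789.
Gradient magnitude |∇z| = √(a² + b²) = √(0.17046 + 0.99578) = 1.07993.
True dip = arctan(1.07993) = 47.2°, dipping toward SSE (azimuth ≈ 158°).

47.2°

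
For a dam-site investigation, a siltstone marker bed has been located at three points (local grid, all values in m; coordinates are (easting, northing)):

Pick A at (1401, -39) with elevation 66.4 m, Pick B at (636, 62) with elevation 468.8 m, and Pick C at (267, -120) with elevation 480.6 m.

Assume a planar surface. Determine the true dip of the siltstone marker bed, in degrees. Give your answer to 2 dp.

Let the plane be z = a·E + b·N + c.
Pick B−Pick A: −765a + 101b = 402.4;  Pick C−Pick A: −1134a − 81b = 414.2.
Solving gives a = −0.42169, b = 0.79014.
Gradient magnitude |∇z| = √(a² + b²) = √(0.17783 + 0.62432) = 0.89563.
True dip = arctan(0.89563) = 41.85°, dipping toward SSE (azimuth ≈ 152°).

41.85°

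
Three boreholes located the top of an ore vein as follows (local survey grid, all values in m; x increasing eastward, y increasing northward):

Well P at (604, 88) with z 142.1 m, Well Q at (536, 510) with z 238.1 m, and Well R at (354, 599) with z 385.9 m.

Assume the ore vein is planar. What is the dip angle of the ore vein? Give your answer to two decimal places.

37.52°

Let the plane be z = a·x + b·y + c.
Well Q−Well P: −68a + 422b = 96;  Well R−Well P: −250a + 511b = 243.8.
Solving gives a = −0.76079, b = 0.10490.
Gradient magnitude |∇z| = √(a² + b²) = √(0.57881 + 0.01100) = 0.76799.
True dip = arctan(0.76799) = 37.52°, dipping toward E (azimuth ≈ 098°).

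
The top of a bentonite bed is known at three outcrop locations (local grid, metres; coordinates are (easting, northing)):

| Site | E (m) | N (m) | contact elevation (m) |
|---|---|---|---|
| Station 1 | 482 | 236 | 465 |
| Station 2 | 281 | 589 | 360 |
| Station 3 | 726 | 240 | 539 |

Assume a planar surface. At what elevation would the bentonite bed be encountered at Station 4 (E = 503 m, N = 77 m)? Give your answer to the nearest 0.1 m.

Two edge vectors: Station 1→Station 2 = (-201, 353, -105), Station 1→Station 3 = (244, 4, 74).
Normal n = (Station 1→Station 2) × (Station 1→Station 3) = (26542, -10746, -86936).
So ∂z/∂E = −n_x/n_z = 0.30531 and ∂z/∂N = −n_y/n_z = −0.12361.
Intercept c from Station 1: 465 − 147.16 + 29.17 = 347.01.
At (503, 77): z = 153.6 − 9.5 + 347.01 = 491.1 m.

491.1 m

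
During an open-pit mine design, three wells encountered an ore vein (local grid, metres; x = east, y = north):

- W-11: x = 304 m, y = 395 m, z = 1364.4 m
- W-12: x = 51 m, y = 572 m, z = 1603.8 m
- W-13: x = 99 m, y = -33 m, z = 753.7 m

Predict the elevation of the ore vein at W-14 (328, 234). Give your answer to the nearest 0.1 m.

Let the plane be z = a·x + b·y + c.
W-12−W-11: −253a + 177b = 239.4;  W-13−W-11: −205a − 428b = −610.7.
Solving gives a = 0.03895, b = 1.40821.
Then c = 1364.4 − a·304 − b·395 = 796.32.
At (328, 234): z = 12.8 + 329.5 + 796.32 = 1138.6 m.

1138.6 m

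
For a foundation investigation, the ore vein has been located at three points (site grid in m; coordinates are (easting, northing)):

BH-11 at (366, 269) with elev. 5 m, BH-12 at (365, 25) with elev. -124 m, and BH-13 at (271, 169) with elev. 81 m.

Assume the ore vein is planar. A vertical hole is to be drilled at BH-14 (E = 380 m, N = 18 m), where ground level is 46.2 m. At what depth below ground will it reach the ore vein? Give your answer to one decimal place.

194.4 m

Two edge vectors: BH-11→BH-12 = (-1, -244, -129), BH-11→BH-13 = (-95, -100, 76).
Normal n = (BH-11→BH-12) × (BH-11→BH-13) = (-31444, 12331, -23080).
So ∂z/∂E = −n_x/n_z = −1.36239 and ∂z/∂N = −n_y/n_z = 0.53427.
Intercept c from BH-11: 5 + 498.64 − 143.72 = 359.92.
At (380, 18): z_contact = −517.71 + 9.62 + 359.92 = -148.18 m.
Depth below ground = 46.2 − (-148.18) = 194.4 m.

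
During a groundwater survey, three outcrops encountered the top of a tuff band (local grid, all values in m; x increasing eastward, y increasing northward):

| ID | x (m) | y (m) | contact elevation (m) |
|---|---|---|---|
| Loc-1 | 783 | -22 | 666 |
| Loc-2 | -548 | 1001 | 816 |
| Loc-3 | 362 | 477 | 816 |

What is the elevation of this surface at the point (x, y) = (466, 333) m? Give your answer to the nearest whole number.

767 m

Let the plane be z = a·x + b·y + c.
Loc-2−Loc-1: −1331a + 1023b = 150;  Loc-3−Loc-1: −421a + 499b = 150.
Solving gives a = 0.33664, b = 0.58462.
Then c = 666 − a·783 − b·-22 = 415.27.
At (466, 333): z = 156.9 + 194.7 + 415.27 = 766.8 m.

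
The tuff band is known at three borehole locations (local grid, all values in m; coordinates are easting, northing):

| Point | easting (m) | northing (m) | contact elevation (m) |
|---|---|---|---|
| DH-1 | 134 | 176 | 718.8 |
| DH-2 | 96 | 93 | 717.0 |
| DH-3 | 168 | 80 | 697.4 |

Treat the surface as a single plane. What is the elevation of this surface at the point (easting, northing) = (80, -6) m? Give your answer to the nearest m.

Two edge vectors: DH-1→DH-2 = (-38, -83, -1.8), DH-1→DH-3 = (34, -96, -21.4).
Normal n = (DH-1→DH-2) × (DH-1→DH-3) = (1603.4, -874.4, 6470).
So ∂z/∂easting = −n_x/n_z = −0.24782 and ∂z/∂northing = −n_y/n_z = 0.13515.
Intercept c from DH-1: 718.8 + 33.21 − 23.79 = 728.22.
At (80, -6): z = −19.8 − 0.8 + 728.22 = 707.6 m.

708 m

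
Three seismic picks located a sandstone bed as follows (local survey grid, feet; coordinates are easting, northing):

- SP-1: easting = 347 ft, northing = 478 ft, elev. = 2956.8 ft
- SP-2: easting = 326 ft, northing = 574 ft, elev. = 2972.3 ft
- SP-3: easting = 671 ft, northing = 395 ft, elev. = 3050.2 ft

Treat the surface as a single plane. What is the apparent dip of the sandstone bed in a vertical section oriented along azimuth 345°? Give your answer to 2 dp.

7.93°

Let the plane be z = a·easting + b·northing + c.
SP-2−SP-1: −21a + 96b = 15.5;  SP-3−SP-1: 324a − 83b = 93.4.
Solving gives a = 0.34920, b = 0.23785.
Unit vector along 345° is (sin 345°, cos 345°) = (-0.2588, 0.9659).
Slope in that direction = a·(-0.2588) + b·(0.9659) = 0.13936.
Apparent dip = arctan|0.13936| = 7.93° (true dip is 22.9°, so apparent ≤ true as expected).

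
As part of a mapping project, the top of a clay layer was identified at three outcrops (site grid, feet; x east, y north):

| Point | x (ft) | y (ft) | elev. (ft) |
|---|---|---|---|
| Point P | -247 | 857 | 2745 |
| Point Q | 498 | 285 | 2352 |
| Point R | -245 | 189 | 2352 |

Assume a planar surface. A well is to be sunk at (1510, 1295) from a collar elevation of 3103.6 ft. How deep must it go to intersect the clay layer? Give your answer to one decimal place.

234.5 ft

Let the plane be z = a·x + b·y + c.
Point Q−Point P: 745a − 572b = −393;  Point R−Point P: 2a − 668b = −393.
Solving gives a = −0.075985, b = 0.588096.
Then c = 2745 − a·-247 − b·857 = 2222.23.
At (1510, 1295): z_contact = −114.74 + 761.58 + 2222.23 = 2869.08 ft.
Depth below ground = 3103.6 − 2869.08 = 234.5 ft.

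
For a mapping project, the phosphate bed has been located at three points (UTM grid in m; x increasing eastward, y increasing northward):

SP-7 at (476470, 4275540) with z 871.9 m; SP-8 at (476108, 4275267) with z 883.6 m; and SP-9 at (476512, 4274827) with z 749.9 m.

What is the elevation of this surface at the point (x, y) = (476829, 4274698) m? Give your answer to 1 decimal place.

Two edge vectors: SP-7→SP-8 = (-362, -273, 11.7), SP-7→SP-9 = (42, -713, -122).
Normal n = (SP-7→SP-8) × (SP-7→SP-9) = (41648.1, -43672.6, 269572).
So ∂z/∂x = −n_x/n_z = −0.154497129 and ∂z/∂y = −n_y/n_z = 0.162007182.
Intercept c from SP-7: 871.9 + 73613.25 − 692668.19 = −618183.04.
At (476829, 4274698): z = −73668.7 + 692531.8 − 618183.04 = 680.0 m.

680.0 m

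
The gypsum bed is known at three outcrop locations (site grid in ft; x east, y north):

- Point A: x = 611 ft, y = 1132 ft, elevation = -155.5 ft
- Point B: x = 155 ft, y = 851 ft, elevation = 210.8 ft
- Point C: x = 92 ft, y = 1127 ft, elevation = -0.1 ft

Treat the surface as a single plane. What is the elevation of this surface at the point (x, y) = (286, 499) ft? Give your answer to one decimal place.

465.0 ft

Two edge vectors: Point A→Point B = (-456, -281, 366.3), Point A→Point C = (-519, -5, 155.4).
Normal n = (Point A→Point B) × (Point A→Point C) = (-41835.9, -119247.3, -143559).
So ∂z/∂x = −n_x/n_z = −0.291420 and ∂z/∂y = −n_y/n_z = −0.830650.
Intercept c from Point A: -155.5 + 178.06 + 940.30 = 962.85.
At (286, 499): z = −83.3 − 414.5 + 962.85 = 465.0 ft.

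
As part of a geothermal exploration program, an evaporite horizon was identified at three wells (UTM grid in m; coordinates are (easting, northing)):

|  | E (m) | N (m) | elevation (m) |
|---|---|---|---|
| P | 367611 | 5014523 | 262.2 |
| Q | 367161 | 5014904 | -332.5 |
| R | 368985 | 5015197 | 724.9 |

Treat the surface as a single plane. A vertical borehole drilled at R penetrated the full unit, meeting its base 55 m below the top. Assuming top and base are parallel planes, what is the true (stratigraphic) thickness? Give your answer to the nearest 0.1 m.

Let the plane be z = a·E + b·N + c.
Q−P: −450a + 381b = −594.7;  R−P: 1374a + 674b = 462.7.
Solving gives a = 0.69802, b = −0.73646.
|∇z| = √(a²+b²) = 1.01469, so dip δ = arctan(1.01469) = 45.42°.
True thickness = vertical thickness × cos δ = 55 × cos 45.42° = 38.6 m.

38.6 m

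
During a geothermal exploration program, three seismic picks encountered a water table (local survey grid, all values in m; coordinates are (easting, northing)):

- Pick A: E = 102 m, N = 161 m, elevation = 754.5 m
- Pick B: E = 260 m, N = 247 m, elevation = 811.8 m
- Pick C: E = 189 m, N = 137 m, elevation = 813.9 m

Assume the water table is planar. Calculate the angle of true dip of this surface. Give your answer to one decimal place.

Two edge vectors: Pick A→Pick B = (158, 86, 57.3), Pick A→Pick C = (87, -24, 59.4).
Normal n = (Pick A→Pick B) × (Pick A→Pick C) = (6483.6, -4400.1, -11274).
So ∂z/∂E = −n_x/n_z = 0.57509 and ∂z/∂N = −n_y/n_z = −0.39029.
Gradient magnitude |∇z| = √(a² + b²) = √(0.33073 + 0.15232) = 0.69502.
True dip = arctan(0.69502) = 34.8°, dipping toward NW (azimuth ≈ 304°).

34.8°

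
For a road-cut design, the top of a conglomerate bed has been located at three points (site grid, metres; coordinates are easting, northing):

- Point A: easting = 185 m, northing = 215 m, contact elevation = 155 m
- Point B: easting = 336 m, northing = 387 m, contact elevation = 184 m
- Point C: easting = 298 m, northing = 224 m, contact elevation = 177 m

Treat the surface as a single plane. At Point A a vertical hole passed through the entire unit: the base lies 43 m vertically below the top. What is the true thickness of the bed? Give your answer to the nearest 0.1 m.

Two edge vectors: Point A→Point B = (151, 172, 29), Point A→Point C = (113, 9, 22).
Normal n = (Point A→Point B) × (Point A→Point C) = (3523, -45, -18077).
So ∂z/∂easting = −n_x/n_z = 0.19489 and ∂z/∂northing = −n_y/n_z = −0.00249.
|∇z| = √(a²+b²) = 0.19490, so dip δ = arctan(0.19490) = 11.03°.
True thickness = vertical thickness × cos δ = 43 × cos 11.03° = 42.2 m.

42.2 m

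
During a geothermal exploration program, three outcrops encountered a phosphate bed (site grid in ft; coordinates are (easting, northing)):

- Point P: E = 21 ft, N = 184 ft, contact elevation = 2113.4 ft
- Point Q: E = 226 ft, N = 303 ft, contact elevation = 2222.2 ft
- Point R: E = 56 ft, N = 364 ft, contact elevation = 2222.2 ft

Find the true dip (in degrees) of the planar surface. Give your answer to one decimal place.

31.0°

Let the plane be z = a·E + b·N + c.
Point Q−Point P: 205a + 119b = 108.8;  Point R−Point P: 35a + 180b = 108.8.
Solving gives a = 0.20274, b = 0.56502.
Gradient magnitude |∇z| = √(a² + b²) = √(0.04110 + 0.31925) = 0.60030.
True dip = arctan(0.60030) = 31.0°, dipping toward SSW (azimuth ≈ 200°).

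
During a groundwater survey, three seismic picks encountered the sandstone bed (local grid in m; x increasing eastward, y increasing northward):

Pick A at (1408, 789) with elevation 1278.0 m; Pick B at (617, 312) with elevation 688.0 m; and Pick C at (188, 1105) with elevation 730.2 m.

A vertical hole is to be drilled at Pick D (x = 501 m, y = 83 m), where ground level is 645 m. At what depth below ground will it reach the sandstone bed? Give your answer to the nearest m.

Two edge vectors: Pick A→Pick B = (-791, -477, -590), Pick A→Pick C = (-1220, 316, -547.8).
Normal n = (Pick A→Pick B) × (Pick A→Pick C) = (447740.6, 286490.2, -831896).
So ∂z/∂x = −n_x/n_z = 0.53822 and ∂z/∂y = −n_y/n_z = 0.34438.
Intercept c from Pick A: 1278 − 757.81 − 271.72 = 248.47.
At (501, 83): z_contact = 269.6 + 28.6 + 248.47 = 546.7 m.
Depth below ground = 645 − 546.7 = 98 m.

98 m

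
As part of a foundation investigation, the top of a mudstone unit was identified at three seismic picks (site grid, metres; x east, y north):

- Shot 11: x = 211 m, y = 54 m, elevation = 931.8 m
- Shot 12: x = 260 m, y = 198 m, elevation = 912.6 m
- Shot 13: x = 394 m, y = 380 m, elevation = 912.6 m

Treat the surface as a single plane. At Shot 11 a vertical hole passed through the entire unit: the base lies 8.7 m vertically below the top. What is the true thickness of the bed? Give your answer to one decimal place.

Let the plane be z = a·x + b·y + c.
Shot 12−Shot 11: 49a + 144b = −19.2;  Shot 13−Shot 11: 183a + 326b = −19.2.
Solving gives a = 0.33671, b = −0.24791.
|∇z| = √(a²+b²) = 0.41813, so dip δ = arctan(0.41813) = 22.69°.
True thickness = vertical thickness × cos δ = 8.7 × cos 22.69° = 8.0 m.

8.0 m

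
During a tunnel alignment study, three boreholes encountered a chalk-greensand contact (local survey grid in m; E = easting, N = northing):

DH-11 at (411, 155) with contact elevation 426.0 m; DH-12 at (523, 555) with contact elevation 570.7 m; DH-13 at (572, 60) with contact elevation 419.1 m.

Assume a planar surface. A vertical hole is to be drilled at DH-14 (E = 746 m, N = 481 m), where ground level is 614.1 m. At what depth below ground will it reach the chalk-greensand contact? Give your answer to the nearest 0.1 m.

34.5 m

Let the plane be z = a·E + b·N + c.
DH-12−DH-11: 112a + 400b = 144.7;  DH-13−DH-11: 161a − 95b = −6.9.
Solving gives a = 0.14641, b = 0.32076.
Then c = 426 − a·411 − b·155 = 316.11.
At (746, 481): z_contact = 109.22 + 154.28 + 316.11 = 579.61 m.
Depth below ground = 614.1 − 579.61 = 34.5 m.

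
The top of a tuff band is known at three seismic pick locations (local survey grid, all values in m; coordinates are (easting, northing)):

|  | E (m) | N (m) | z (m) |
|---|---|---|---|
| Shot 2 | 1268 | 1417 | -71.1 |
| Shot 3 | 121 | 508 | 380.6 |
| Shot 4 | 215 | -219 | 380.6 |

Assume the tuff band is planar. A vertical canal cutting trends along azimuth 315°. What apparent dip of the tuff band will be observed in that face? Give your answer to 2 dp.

Let the plane be z = a·E + b·N + c.
Shot 3−Shot 2: −1147a − 909b = 451.7;  Shot 4−Shot 2: −1053a − 1636b = 451.7.
Solving gives a = −0.35721, b = −0.04619.
Unit vector along 315° is (sin 315°, cos 315°) = (-0.7071, 0.7071).
Slope in that direction = a·(-0.7071) + b·(0.7071) = 0.21992.
Apparent dip = arctan|0.21992| = 12.40° (true dip is 19.8°, so apparent ≤ true as expected).

12.40°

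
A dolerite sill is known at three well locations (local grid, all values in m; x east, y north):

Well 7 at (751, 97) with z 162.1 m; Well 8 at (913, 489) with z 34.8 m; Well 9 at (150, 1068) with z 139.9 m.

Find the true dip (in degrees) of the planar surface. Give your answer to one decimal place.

19.6°

Let the plane be z = a·x + b·y + c.
Well 8−Well 7: 162a + 392b = −127.3;  Well 9−Well 7: −601a + 971b = −22.2.
Solving gives a = −0.29246, b = −0.20388.
Gradient magnitude |∇z| = √(a² + b²) = √(0.08553 + 0.04157) = 0.35651.
True dip = arctan(0.35651) = 19.6°, dipping toward NE (azimuth ≈ 055°).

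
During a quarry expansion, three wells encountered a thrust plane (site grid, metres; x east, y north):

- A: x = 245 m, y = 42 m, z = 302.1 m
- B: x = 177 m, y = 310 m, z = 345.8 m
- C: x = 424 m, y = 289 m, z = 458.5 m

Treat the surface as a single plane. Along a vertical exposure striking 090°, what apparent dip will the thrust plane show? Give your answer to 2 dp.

Two edge vectors: A→B = (-68, 268, 43.7), A→C = (179, 247, 156.4).
Normal n = (A→B) × (A→C) = (31121.3, 18457.5, -64768).
So ∂z/∂x = −n_x/n_z = 0.48050 and ∂z/∂y = −n_y/n_z = 0.28498.
Unit vector along 090° is (sin 90°, cos 90°) = (1.0000, 0.0000).
Slope in that direction = a·(1.0000) + b·(0.0000) = 0.48050.
Apparent dip = arctan|0.48050| = 25.66° (true dip is 29.2°, so apparent ≤ true as expected).

25.66°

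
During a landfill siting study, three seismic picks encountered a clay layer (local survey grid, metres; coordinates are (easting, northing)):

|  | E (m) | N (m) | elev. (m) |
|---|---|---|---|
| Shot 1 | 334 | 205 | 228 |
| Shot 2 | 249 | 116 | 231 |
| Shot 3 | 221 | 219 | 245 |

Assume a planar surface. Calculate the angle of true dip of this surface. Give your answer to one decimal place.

Let the plane be z = a·E + b·N + c.
Shot 2−Shot 1: −85a − 89b = 3;  Shot 3−Shot 1: −113a + 14b = 17.
Solving gives a = −0.13826, b = 0.09834.
Gradient magnitude |∇z| = √(a² + b²) = √(0.01912 + 0.00967) = 0.16966.
True dip = arctan(0.16966) = 9.6°, dipping toward SE (azimuth ≈ 125°).

9.6°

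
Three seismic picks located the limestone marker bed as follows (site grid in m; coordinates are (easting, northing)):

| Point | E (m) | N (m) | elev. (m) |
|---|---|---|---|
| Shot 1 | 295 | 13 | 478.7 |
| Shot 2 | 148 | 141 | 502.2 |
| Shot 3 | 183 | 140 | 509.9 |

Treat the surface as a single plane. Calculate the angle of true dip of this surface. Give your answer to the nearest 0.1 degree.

Two edge vectors: Shot 1→Shot 2 = (-147, 128, 23.5), Shot 1→Shot 3 = (-112, 127, 31.2).
Normal n = (Shot 1→Shot 2) × (Shot 1→Shot 3) = (1009.1, 1954.4, -4333).
So ∂z/∂E = −n_x/n_z = 0.23289 and ∂z/∂N = −n_y/n_z = 0.45105.
Gradient magnitude |∇z| = √(a² + b²) = √(0.05424 + 0.20345) = 0.50762.
True dip = arctan(0.50762) = 26.9°, dipping toward SSW (azimuth ≈ 207°).

26.9°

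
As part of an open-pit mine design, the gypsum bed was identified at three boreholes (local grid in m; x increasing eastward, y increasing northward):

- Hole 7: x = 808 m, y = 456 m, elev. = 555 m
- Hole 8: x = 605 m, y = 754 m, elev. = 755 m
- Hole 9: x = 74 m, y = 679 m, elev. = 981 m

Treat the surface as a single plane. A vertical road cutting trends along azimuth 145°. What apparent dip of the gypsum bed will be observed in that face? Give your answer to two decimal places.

29.12°

Let the plane be z = a·x + b·y + c.
Hole 8−Hole 7: −203a + 298b = 200;  Hole 9−Hole 7: −734a + 223b = 426.
Solving gives a = −0.47473, b = 0.34775.
Unit vector along 145° is (sin 145°, cos 145°) = (0.5736, -0.8192).
Slope in that direction = a·(0.5736) + b·(-0.8192) = −0.55715.
Apparent dip = arctan|0.55715| = 29.12° (true dip is 30.5°, so apparent ≤ true as expected).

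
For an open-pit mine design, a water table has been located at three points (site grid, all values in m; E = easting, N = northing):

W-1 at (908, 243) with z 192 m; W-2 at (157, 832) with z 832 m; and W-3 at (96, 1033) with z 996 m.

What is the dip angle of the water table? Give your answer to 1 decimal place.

Two edge vectors: W-1→W-2 = (-751, 589, 640), W-1→W-3 = (-812, 790, 804).
Normal n = (W-1→W-2) × (W-1→W-3) = (-32044, 84124, -115022).
So ∂z/∂E = −n_x/n_z = −0.27859 and ∂z/∂N = −n_y/n_z = 0.73137.
Gradient magnitude |∇z| = √(a² + b²) = √(0.07761 + 0.53491) = 0.78264.
True dip = arctan(0.78264) = 38.0°, dipping toward SSE (azimuth ≈ 159°).

38.0°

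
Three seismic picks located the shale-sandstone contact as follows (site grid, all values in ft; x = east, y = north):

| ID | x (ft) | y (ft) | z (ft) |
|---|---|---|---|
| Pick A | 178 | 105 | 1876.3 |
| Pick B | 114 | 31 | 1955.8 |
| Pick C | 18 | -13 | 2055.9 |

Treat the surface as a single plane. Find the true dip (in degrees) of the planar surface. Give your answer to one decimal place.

43.7°

Two edge vectors: Pick A→Pick B = (-64, -74, 79.5), Pick A→Pick C = (-160, -118, 179.6).
Normal n = (Pick A→Pick B) × (Pick A→Pick C) = (-3909.4, -1225.6, -4288).
So ∂z/∂x = −n_x/n_z = −0.91171 and ∂z/∂y = −n_y/n_z = −0.28582.
Gradient magnitude |∇z| = √(a² + b²) = √(0.83121 + 0.08169) = 0.95546.
True dip = arctan(0.95546) = 43.7°, dipping toward ENE (azimuth ≈ 073°).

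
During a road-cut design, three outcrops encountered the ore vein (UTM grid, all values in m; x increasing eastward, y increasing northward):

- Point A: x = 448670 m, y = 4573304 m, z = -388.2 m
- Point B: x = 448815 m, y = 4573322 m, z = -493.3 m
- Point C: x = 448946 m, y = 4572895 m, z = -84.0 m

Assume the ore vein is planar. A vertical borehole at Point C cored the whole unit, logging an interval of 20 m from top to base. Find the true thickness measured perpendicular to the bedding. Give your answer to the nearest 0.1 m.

12.3 m

Let the plane be z = a·x + b·y + c.
Point B−Point A: 145a + 18b = −105.1;  Point C−Point A: 276a − 409b = 304.2.
Solving gives a = −0.58361, b = −1.13759.
|∇z| = √(a²+b²) = 1.27856, so dip δ = arctan(1.27856) = 51.97°.
True thickness = vertical thickness × cos δ = 20 × cos 51.97° = 12.3 m.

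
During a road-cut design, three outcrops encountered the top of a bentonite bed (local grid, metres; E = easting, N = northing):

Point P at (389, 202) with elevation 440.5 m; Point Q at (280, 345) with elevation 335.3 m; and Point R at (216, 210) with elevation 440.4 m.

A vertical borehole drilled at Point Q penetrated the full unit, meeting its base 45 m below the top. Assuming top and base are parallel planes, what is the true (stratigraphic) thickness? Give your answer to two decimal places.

35.78 m

Two edge vectors: Point P→Point Q = (-109, 143, -105.2), Point P→Point R = (-173, 8, -0.1).
Normal n = (Point P→Point Q) × (Point P→Point R) = (827.3, 18188.7, 23867).
So ∂z/∂E = −n_x/n_z = −0.03466 and ∂z/∂N = −n_y/n_z = −0.76209.
|∇z| = √(a²+b²) = 0.76287, so dip δ = arctan(0.76287) = 37.34°.
True thickness = vertical thickness × cos δ = 45 × cos 37.34° = 35.78 m.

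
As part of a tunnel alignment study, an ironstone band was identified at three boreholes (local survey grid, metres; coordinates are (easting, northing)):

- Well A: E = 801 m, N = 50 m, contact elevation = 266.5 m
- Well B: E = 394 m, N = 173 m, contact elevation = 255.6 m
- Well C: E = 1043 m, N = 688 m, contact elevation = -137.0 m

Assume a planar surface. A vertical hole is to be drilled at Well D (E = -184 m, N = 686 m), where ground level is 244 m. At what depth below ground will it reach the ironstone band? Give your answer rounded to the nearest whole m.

199 m

Let the plane be z = a·E + b·N + c.
Well B−Well A: −407a + 123b = −10.9;  Well C−Well A: 242a + 638b = −403.5.
Solving gives a = −0.14745, b = −0.57652.
Then c = 266.5 − a·801 − b·50 = 413.43.
At (-184, 686): z_contact = 27.1 − 395.5 + 413.43 = 45.1 m.
Depth below ground = 244 − 45.1 = 199 m.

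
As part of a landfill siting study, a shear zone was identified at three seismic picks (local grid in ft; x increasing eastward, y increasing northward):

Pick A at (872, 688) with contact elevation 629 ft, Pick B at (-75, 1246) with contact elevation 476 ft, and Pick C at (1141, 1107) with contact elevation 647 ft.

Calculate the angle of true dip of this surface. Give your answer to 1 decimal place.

Two edge vectors: Pick A→Pick B = (-947, 558, -153), Pick A→Pick C = (269, 419, 18).
Normal n = (Pick A→Pick B) × (Pick A→Pick C) = (74151, -24111, -546895).
So ∂z/∂x = −n_x/n_z = 0.13559 and ∂z/∂y = −n_y/n_z = −0.04409.
Gradient magnitude |∇z| = √(a² + b²) = √(0.01838 + 0.00194) = 0.14257.
True dip = arctan(0.14257) = 8.1°, dipping toward WNW (azimuth ≈ 288°).

8.1°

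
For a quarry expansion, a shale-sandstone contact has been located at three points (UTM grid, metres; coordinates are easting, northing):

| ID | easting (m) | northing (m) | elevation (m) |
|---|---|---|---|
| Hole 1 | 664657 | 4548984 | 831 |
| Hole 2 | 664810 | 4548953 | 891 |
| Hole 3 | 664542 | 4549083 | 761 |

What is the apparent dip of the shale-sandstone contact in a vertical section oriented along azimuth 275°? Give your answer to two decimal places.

19.44°

Two edge vectors: Hole 1→Hole 2 = (153, -31, 60), Hole 1→Hole 3 = (-115, 99, -70).
Normal n = (Hole 1→Hole 2) × (Hole 1→Hole 3) = (-3770, 3810, 11582).
So ∂z/∂easting = −n_x/n_z = 0.32551 and ∂z/∂northing = −n_y/n_z = −0.32896.
Unit vector along 275° is (sin 275°, cos 275°) = (-0.9962, 0.0872).
Slope in that direction = a·(-0.9962) + b·(0.0872) = −0.35294.
Apparent dip = arctan|0.35294| = 19.44° (true dip is 24.8°, so apparent ≤ true as expected).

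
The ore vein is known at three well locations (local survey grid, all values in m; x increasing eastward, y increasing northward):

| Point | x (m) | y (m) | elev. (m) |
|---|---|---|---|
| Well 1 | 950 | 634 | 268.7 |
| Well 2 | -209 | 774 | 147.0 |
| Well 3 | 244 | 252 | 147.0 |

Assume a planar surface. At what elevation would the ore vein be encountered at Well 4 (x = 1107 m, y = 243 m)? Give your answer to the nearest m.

247 m

Let the plane be z = a·x + b·y + c.
Well 2−Well 1: −1159a + 140b = −121.7;  Well 3−Well 1: −706a − 382b = −121.7.
Solving gives a = 0.11730, b = 0.10180.
Then c = 268.7 − a·950 − b·634 = 92.73.
At (1107, 243): z = 129.9 + 24.7 + 92.73 = 247.3 m.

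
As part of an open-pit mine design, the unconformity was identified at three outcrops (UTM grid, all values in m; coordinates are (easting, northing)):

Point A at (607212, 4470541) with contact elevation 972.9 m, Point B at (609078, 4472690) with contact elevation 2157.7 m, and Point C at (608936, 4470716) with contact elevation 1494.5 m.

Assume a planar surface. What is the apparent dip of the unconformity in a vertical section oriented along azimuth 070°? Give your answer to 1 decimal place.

19.9°

Let the plane be z = a·E + b·N + c.
Point B−Point A: 1866a + 2149b = 1184.8;  Point C−Point A: 1724a + 175b = 521.6.
Solving gives a = 0.27042, b = 0.31651.
Unit vector along 070° is (sin 70°, cos 70°) = (0.9397, 0.3420).
Slope in that direction = a·(0.9397) + b·(0.3420) = 0.36237.
Apparent dip = arctan|0.36237| = 19.9° (true dip is 22.6°, so apparent ≤ true as expected).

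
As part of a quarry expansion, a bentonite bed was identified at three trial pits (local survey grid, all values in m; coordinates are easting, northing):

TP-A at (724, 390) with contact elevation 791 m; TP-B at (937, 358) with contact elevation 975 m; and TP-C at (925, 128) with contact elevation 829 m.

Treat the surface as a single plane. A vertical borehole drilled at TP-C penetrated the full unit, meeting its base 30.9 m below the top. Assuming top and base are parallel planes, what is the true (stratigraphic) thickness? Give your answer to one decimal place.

Two edge vectors: TP-A→TP-B = (213, -32, 184), TP-A→TP-C = (201, -262, 38).
Normal n = (TP-A→TP-B) × (TP-A→TP-C) = (46992, 28890, -49374).
So ∂z/∂easting = −n_x/n_z = 0.95176 and ∂z/∂northing = −n_y/n_z = 0.58513.
|∇z| = √(a²+b²) = 1.11723, so dip δ = arctan(1.11723) = 48.17°.
True thickness = vertical thickness × cos δ = 30.9 × cos 48.17° = 20.6 m.

20.6 m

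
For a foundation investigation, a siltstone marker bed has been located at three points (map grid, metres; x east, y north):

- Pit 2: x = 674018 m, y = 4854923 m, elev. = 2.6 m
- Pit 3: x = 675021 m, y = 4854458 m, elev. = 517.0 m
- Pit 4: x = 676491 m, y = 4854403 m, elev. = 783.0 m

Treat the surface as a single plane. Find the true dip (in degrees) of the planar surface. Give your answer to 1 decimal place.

Two edge vectors: Pit 2→Pit 3 = (1003, -465, 514.4), Pit 2→Pit 4 = (2473, -520, 780.4).
Normal n = (Pit 2→Pit 3) × (Pit 2→Pit 4) = (-95398, 489370, 628385).
So ∂z/∂x = −n_x/n_z = 0.15181 and ∂z/∂y = −n_y/n_z = −0.77877.
Gradient magnitude |∇z| = √(a² + b²) = √(0.02305 + 0.60649) = 0.79343.
True dip = arctan(0.79343) = 38.4°, dipping toward N (azimuth ≈ 349°).

38.4°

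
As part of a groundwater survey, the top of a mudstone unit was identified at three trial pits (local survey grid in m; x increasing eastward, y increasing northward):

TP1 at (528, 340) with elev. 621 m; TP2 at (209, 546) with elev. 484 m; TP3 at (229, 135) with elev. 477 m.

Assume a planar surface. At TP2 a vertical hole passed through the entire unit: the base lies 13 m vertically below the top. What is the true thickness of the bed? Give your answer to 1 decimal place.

11.8 m

Two edge vectors: TP1→TP2 = (-319, 206, -137), TP1→TP3 = (-299, -205, -144).
Normal n = (TP1→TP2) × (TP1→TP3) = (-57749, -4973, 126989).
So ∂z/∂x = −n_x/n_z = 0.45476 and ∂z/∂y = −n_y/n_z = 0.03916.
|∇z| = √(a²+b²) = 0.45644, so dip δ = arctan(0.45644) = 24.53°.
True thickness = vertical thickness × cos δ = 13 × cos 24.53° = 11.8 m.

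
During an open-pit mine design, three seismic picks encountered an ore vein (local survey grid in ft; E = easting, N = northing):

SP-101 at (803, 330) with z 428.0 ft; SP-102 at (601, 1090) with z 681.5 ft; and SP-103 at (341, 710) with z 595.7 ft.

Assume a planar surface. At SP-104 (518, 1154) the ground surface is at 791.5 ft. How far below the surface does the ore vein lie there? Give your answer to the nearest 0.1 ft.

Two edge vectors: SP-101→SP-102 = (-202, 760, 253.5), SP-101→SP-103 = (-462, 380, 167.7).
Normal n = (SP-101→SP-102) × (SP-101→SP-103) = (31122, -83241.6, 274360).
So ∂z/∂E = −n_x/n_z = −0.113435 and ∂z/∂N = −n_y/n_z = 0.303403.
Intercept c from SP-101: 428 + 91.09 − 100.12 = 418.97.
At (518, 1154): z_contact = −58.76 + 350.13 + 418.97 = 710.33 ft.
Depth below ground = 791.5 − 710.33 = 81.2 ft.

81.2 ft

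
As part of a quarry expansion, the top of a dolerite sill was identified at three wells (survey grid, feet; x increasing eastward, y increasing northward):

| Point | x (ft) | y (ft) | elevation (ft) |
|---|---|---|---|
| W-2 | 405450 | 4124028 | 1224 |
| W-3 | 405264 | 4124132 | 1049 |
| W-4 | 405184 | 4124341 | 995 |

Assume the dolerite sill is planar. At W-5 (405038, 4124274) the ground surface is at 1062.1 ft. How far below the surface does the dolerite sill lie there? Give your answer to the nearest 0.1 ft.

Let the plane be z = a·x + b·y + c.
W-3−W-2: −186a + 104b = −175;  W-4−W-2: −266a + 313b = −229.
Solving gives a = 1.013255220, b = 0.129475682.
Then c = 1224 − a·405450 − b·4124028 = −943561.67.
At (405038, 4124274): z_contact = 410406.87 + 533993.19 − 943561.67 = 838.39 ft.
Depth below ground = 1062.1 − 838.39 = 223.7 ft.

223.7 ft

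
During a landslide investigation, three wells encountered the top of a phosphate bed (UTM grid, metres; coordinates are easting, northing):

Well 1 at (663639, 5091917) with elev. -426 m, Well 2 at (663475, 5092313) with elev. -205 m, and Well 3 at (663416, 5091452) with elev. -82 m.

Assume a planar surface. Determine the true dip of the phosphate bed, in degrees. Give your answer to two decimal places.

55.46°

Let the plane be z = a·easting + b·northing + c.
Well 2−Well 1: −164a + 396b = 221;  Well 3−Well 1: −223a − 465b = 344.
Solving gives a = −1.45222, b = −0.04334.
Gradient magnitude |∇z| = √(a² + b²) = √(2.10894 + 0.00188) = 1.45287.
True dip = arctan(1.45287) = 55.46°, dipping toward E (azimuth ≈ 088°).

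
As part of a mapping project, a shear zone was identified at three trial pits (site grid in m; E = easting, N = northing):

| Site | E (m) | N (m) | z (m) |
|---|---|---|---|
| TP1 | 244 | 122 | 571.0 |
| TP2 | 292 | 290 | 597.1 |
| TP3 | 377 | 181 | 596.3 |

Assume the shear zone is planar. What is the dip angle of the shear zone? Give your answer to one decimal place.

10.2°

Two edge vectors: TP1→TP2 = (48, 168, 26.1), TP1→TP3 = (133, 59, 25.3).
Normal n = (TP1→TP2) × (TP1→TP3) = (2710.5, 2256.9, -19512).
So ∂z/∂E = −n_x/n_z = 0.13891 and ∂z/∂N = −n_y/n_z = 0.11567.
Gradient magnitude |∇z| = √(a² + b²) = √(0.01930 + 0.01338) = 0.18077.
True dip = arctan(0.18077) = 10.2°, dipping toward SW (azimuth ≈ 230°).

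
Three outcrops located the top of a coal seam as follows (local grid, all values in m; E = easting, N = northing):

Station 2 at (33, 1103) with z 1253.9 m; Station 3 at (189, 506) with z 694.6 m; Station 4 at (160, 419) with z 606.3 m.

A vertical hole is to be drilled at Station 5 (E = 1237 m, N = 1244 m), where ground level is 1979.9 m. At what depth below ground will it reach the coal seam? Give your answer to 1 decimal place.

Two edge vectors: Station 2→Station 3 = (156, -597, -559.3), Station 2→Station 4 = (127, -684, -647.6).
Normal n = (Station 2→Station 3) × (Station 2→Station 4) = (4056, 29994.5, -30885).
So ∂z/∂E = −n_x/n_z = 0.131326 and ∂z/∂N = −n_y/n_z = 0.971167.
Intercept c from Station 2: 1253.9 − 4.33 − 1071.20 = 178.37.
At (1237, 1244): z_contact = 162.45 + 1208.13 + 178.37 = 1548.95 m.
Depth below ground = 1979.9 − 1548.95 = 430.9 m.

430.9 m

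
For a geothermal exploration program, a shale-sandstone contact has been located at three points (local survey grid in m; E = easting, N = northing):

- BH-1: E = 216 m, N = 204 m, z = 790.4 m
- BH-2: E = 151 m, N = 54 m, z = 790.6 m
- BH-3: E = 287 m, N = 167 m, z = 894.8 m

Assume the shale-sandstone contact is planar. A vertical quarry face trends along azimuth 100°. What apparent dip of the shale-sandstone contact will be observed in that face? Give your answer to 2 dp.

Let the plane be z = a·E + b·N + c.
BH-2−BH-1: −65a − 150b = 0.2;  BH-3−BH-1: 71a − 37b = 104.4.
Solving gives a = 1.19897, b = −0.52089.
Unit vector along 100° is (sin 100°, cos 100°) = (0.9848, -0.1736).
Slope in that direction = a·(0.9848) + b·(-0.1736) = 1.27121.
Apparent dip = arctan|1.27121| = 51.81° (true dip is 52.6°, so apparent ≤ true as expected).

51.81°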